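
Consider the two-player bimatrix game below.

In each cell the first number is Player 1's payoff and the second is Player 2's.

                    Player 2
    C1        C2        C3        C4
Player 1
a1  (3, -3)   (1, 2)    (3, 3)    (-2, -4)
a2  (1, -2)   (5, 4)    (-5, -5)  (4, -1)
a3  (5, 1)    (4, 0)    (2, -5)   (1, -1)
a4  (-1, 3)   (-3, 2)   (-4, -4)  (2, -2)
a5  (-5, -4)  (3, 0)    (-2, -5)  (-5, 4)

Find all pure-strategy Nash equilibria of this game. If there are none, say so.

Pure-strategy Nash equilibria: (a1, C3) and (a2, C2) and (a3, C1)

For each player, find the best response to each opponent profile; mutual best responses are the pure NE.
Player 1 against C1: payoffs 3, 1, 5, -1, -5 → best response a3.
Player 1 against C2: payoffs 1, 5, 4, -3, 3 → best response a2.
Player 1 against C3: payoffs 3, -5, 2, -4, -2 → best response a1.
Player 1 against C4: payoffs -2, 4, 1, 2, -5 → best response a2.
Player 2 against a1: payoffs -3, 2, 3, -4 → best response C3.
Player 2 against a2: payoffs -2, 4, -5, -1 → best response C2.
Player 2 against a3: payoffs 1, 0, -5, -1 → best response C1.
Player 2 against a4: payoffs 3, 2, -4, -2 → best response C1.
Player 2 against a5: payoffs -4, 0, -5, 4 → best response C4.
Mutual best responses: (a1, C3); (a2, C2); (a3, C1).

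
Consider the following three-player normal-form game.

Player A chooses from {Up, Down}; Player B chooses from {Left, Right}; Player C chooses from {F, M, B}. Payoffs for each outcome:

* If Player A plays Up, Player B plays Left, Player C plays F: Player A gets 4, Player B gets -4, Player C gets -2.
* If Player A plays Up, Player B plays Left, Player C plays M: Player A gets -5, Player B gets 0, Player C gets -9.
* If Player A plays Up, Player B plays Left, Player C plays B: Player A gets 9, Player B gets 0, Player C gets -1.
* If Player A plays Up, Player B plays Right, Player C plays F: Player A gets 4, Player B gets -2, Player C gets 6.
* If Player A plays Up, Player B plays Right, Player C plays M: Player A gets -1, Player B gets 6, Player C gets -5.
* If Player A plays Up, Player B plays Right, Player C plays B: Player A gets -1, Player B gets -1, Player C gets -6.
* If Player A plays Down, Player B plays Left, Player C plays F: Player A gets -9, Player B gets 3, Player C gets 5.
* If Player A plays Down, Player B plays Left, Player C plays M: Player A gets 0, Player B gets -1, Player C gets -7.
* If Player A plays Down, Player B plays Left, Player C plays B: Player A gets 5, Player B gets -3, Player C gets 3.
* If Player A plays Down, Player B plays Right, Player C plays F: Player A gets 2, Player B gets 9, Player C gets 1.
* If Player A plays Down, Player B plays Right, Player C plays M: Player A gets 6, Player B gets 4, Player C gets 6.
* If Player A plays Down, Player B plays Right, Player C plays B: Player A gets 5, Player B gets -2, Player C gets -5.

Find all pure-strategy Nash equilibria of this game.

Pure-strategy Nash equilibria: (Up, Left, B) and (Up, Right, F) and (Down, Right, M)

Player A against (Left, F): payoffs 4, -9 → best response Up.
Player A against (Left, M): payoffs -5, 0 → best response Down.
Player A against (Left, B): payoffs 9, 5 → best response Up.
Player A against (Right, F): payoffs 4, 2 → best response Up.
Player A against (Right, M): payoffs -1, 6 → best response Down.
Player A against (Right, B): payoffs -1, 5 → best response Down.
Player B against (Up, F): payoffs -4, -2 → best response Right.
Player B against (Up, M): payoffs 0, 6 → best response Right.
Player B against (Up, B): payoffs 0, -1 → best response Left.
Player B against (Down, F): payoffs 3, 9 → best response Right.
Player B against (Down, M): payoffs -1, 4 → best response Right.
Player B against (Down, B): payoffs -3, -2 → best response Right.
Player C against (Up, Left): payoffs -2, -9, -1 → best response B.
Player C against (Up, Right): payoffs 6, -5, -6 → best response F.
Player C against (Down, Left): payoffs 5, -7, 3 → best response F.
Player C against (Down, Right): payoffs 1, 6, -5 → best response M.
Mutual best responses: (Up, Left, B); (Up, Right, F); (Down, Right, M).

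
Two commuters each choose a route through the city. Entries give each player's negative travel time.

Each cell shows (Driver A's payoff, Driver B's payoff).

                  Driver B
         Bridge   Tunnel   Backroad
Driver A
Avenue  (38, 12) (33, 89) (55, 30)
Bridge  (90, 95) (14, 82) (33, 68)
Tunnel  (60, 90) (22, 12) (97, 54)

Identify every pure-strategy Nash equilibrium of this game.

Driver A against Bridge: payoffs 38, 90, 60 → best response Bridge.
Driver A against Tunnel: payoffs 33, 14, 22 → best response Avenue.
Driver A against Backroad: payoffs 55, 33, 97 → best response Tunnel.
Driver B against Avenue: payoffs 12, 89, 30 → best response Tunnel.
Driver B against Bridge: payoffs 95, 82, 68 → best response Bridge.
Driver B against Tunnel: payoffs 90, 12, 54 → best response Bridge.
Mutual best responses: (Avenue, Tunnel); (Bridge, Bridge).

Pure-strategy Nash equilibria: (Avenue, Tunnel), (Bridge, Bridge)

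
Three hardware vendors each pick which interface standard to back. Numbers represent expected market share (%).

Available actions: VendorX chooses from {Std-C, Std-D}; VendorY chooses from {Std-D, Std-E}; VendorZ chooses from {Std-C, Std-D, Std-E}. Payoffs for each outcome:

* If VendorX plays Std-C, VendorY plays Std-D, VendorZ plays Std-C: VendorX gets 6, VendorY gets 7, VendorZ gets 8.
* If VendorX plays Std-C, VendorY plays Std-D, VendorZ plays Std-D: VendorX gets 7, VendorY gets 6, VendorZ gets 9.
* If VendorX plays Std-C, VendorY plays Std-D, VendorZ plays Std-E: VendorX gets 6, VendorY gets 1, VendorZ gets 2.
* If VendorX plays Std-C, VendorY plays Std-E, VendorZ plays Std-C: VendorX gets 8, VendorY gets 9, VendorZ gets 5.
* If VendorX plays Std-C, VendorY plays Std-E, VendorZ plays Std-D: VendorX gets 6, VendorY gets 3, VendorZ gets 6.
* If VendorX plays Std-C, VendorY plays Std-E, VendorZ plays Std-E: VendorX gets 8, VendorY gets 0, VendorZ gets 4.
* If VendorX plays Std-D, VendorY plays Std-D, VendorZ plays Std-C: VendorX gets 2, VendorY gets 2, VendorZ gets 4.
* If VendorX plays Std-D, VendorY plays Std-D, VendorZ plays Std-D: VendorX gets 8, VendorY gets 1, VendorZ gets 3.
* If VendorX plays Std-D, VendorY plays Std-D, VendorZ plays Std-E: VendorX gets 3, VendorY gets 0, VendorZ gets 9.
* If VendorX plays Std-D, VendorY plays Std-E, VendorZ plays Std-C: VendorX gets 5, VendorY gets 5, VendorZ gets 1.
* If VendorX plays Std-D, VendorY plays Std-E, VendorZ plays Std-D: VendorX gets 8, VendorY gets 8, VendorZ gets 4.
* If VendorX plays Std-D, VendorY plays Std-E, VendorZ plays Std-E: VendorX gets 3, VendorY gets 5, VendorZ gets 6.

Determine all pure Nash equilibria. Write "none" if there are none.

This game has no pure Nash equilibrium.

Check each profile: it is a Nash equilibrium iff no player can strictly gain by switching unilaterally.
(Std-C, Std-D, Std-C): VendorY can switch to Std-E (7 → 9). Not NE.
(Std-C, Std-D, Std-D): VendorX can switch to Std-D (7 → 8). Not NE.
(Std-C, Std-D, Std-E): VendorZ can switch to Std-C (2 → 8). Not NE.
(Std-C, Std-E, Std-C): VendorZ can switch to Std-D (5 → 6). Not NE.
(Std-C, Std-E, Std-D): VendorX can switch to Std-D (6 → 8). Not NE.
(Std-C, Std-E, Std-E): VendorY can switch to Std-D (0 → 1). Not NE.
(Std-D, Std-D, Std-C): VendorX can switch to Std-C (2 → 6). Not NE.
(Std-D, Std-D, Std-D): VendorY can switch to Std-E (1 → 8). Not NE.
(Std-D, Std-D, Std-E): VendorX can switch to Std-C (3 → 6). Not NE.
(Std-D, Std-E, Std-C): VendorX can switch to Std-C (5 → 8). Not NE.
(Std-D, Std-E, Std-D): VendorZ can switch to Std-E (4 → 6). Not NE.
(Std-D, Std-E, Std-E): VendorX can switch to Std-C (3 → 8). Not NE.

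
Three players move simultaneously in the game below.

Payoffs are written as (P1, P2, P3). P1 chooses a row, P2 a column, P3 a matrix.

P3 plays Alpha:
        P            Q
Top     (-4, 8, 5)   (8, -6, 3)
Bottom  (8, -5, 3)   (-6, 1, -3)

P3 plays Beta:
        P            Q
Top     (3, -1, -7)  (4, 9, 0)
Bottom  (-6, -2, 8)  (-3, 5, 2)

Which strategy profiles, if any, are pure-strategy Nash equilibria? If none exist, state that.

This game has no pure Nash equilibrium.

P1 against (P, Alpha): payoffs -4, 8 → best response Bottom.
P1 against (P, Beta): payoffs 3, -6 → best response Top.
P1 against (Q, Alpha): payoffs 8, -6 → best response Top.
P1 against (Q, Beta): payoffs 4, -3 → best response Top.
P2 against (Top, Alpha): payoffs 8, -6 → best response P.
P2 against (Top, Beta): payoffs -1, 9 → best response Q.
P2 against (Bottom, Alpha): payoffs -5, 1 → best response Q.
P2 against (Bottom, Beta): payoffs -2, 5 → best response Q.
P3 against (Top, P): payoffs 5, -7 → best response Alpha.
P3 against (Top, Q): payoffs 3, 0 → best response Alpha.
P3 against (Bottom, P): payoffs 3, 8 → best response Beta.
P3 against (Bottom, Q): payoffs -3, 2 → best response Beta.
No profile is a mutual best response for all players.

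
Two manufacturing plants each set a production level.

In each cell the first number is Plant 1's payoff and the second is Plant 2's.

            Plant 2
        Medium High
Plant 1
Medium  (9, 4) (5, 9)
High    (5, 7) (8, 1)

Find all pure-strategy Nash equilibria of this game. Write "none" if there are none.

Check each profile: it is a Nash equilibrium iff no player can strictly gain by switching unilaterally.
(Medium, Medium): Plant 2 can switch to High (4 → 9). Not NE.
(Medium, High): Plant 1 can switch to High (5 → 8). Not NE.
(High, Medium): Plant 1 can switch to Medium (5 → 9). Not NE.
(High, High): Plant 2 can switch to Medium (1 → 7). Not NE.

No pure-strategy Nash equilibrium.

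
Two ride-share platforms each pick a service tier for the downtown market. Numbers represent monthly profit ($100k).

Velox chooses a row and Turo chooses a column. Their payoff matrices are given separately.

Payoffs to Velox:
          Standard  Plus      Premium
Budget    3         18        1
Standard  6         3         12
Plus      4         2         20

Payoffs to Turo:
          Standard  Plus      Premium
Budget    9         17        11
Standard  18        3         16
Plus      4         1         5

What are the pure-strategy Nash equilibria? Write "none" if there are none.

(Budget, Standard): Velox can switch to Standard (3 → 6). Not NE.
(Budget, Plus): Velox gets 18, best alternative 3; Turo gets 17, best alternative 11. No profitable deviation — NE.
(Budget, Premium): Velox can switch to Standard (1 → 12). Not NE.
(Standard, Standard): Velox gets 6, best alternative 4; Turo gets 18, best alternative 16. No profitable deviation — NE.
(Standard, Plus): Velox can switch to Budget (3 → 18). Not NE.
(Standard, Premium): Velox can switch to Plus (12 → 20). Not NE.
(Plus, Standard): Velox can switch to Standard (4 → 6). Not NE.
(Plus, Plus): Velox can switch to Budget (2 → 18). Not NE.
(Plus, Premium): Velox gets 20, best alternative 12; Turo gets 5, best alternative 4. No profitable deviation — NE.

(Budget, Plus), (Standard, Standard), (Plus, Premium)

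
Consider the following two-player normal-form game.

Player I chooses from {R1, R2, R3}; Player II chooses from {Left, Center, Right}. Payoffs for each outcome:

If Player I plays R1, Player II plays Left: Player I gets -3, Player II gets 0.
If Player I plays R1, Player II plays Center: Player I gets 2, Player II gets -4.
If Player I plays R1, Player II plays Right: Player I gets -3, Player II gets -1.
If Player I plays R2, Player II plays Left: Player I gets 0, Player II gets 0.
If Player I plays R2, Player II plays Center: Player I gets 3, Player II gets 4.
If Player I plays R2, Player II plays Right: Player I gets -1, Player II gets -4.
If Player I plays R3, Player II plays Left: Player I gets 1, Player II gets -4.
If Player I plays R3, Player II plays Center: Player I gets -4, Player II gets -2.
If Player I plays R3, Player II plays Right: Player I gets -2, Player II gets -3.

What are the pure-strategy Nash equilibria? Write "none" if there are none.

Check each profile: it is a Nash equilibrium iff no player can strictly gain by switching unilaterally.
(R1, Left): Player I can switch to R2 (-3 → 0). Not NE.
(R1, Center): Player I can switch to R2 (2 → 3). Not NE.
(R1, Right): Player I can switch to R2 (-3 → -1). Not NE.
(R2, Left): Player I can switch to R3 (0 → 1). Not NE.
(R2, Center): Player I gets 3, best alternative 2; Player II gets 4, best alternative 0. No profitable deviation — NE.
(R2, Right): Player II can switch to Left (-4 → 0). Not NE.
(R3, Left): Player II can switch to Center (-4 → -2). Not NE.
(The remaining 2 profiles each have a profitable deviation by the same check.)

Pure NE: (R2, Center)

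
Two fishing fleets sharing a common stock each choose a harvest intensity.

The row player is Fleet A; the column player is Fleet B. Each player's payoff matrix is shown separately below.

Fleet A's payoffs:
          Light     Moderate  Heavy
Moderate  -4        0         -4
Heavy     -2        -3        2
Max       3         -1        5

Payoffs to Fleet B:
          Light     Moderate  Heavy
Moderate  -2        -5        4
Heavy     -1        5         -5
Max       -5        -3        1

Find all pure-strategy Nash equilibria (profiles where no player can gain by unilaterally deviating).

(Max, Heavy)

Check each profile: it is a Nash equilibrium iff no player can strictly gain by switching unilaterally.
(Moderate, Light): Fleet A can switch to Heavy (-4 → -2). Not NE.
(Moderate, Moderate): Fleet B can switch to Light (-5 → -2). Not NE.
(Moderate, Heavy): Fleet A can switch to Heavy (-4 → 2). Not NE.
(Heavy, Light): Fleet A can switch to Max (-2 → 3). Not NE.
(Heavy, Moderate): Fleet A can switch to Moderate (-3 → 0). Not NE.
(Heavy, Heavy): Fleet A can switch to Max (2 → 5). Not NE.
(Max, Light): Fleet B can switch to Moderate (-5 → -3). Not NE.
(Max, Moderate): Fleet A can switch to Moderate (-1 → 0). Not NE.
(Max, Heavy): Fleet A gets 5, best alternative 2; Fleet B gets 1, best alternative -3. No profitable deviation — NE.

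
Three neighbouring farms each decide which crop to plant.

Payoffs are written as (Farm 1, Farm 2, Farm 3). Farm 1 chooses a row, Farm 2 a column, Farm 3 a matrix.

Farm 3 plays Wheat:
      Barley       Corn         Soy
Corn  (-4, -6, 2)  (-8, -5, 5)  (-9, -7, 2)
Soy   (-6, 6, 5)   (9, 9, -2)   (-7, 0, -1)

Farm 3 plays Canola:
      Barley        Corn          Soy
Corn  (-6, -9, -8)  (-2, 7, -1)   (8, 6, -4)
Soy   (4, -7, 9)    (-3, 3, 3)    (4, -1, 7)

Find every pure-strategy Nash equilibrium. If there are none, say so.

Check each profile: it is a Nash equilibrium iff no player can strictly gain by switching unilaterally.
(Corn, Barley, Wheat): Farm 2 can switch to Corn (-6 → -5). Not NE.
(Corn, Barley, Canola): Farm 1 can switch to Soy (-6 → 4). Not NE.
(Corn, Corn, Wheat): Farm 1 can switch to Soy (-8 → 9). Not NE.
(Corn, Corn, Canola): Farm 3 can switch to Wheat (-1 → 5). Not NE.
(Corn, Soy, Wheat): Farm 1 can switch to Soy (-9 → -7). Not NE.
(Corn, Soy, Canola): Farm 2 can switch to Corn (6 → 7). Not NE.
(Soy, Barley, Wheat): Farm 1 can switch to Corn (-6 → -4). Not NE.
(Soy, Barley, Canola): Farm 2 can switch to Corn (-7 → 3). Not NE.
(Soy, Corn, Wheat): Farm 3 can switch to Canola (-2 → 3). Not NE.
(Soy, Corn, Canola): Farm 1 can switch to Corn (-3 → -2). Not NE.
(Soy, Soy, Wheat): Farm 2 can switch to Barley (0 → 6). Not NE.
(Soy, Soy, Canola): Farm 1 can switch to Corn (4 → 8). Not NE.

There is no pure-strategy Nash equilibrium.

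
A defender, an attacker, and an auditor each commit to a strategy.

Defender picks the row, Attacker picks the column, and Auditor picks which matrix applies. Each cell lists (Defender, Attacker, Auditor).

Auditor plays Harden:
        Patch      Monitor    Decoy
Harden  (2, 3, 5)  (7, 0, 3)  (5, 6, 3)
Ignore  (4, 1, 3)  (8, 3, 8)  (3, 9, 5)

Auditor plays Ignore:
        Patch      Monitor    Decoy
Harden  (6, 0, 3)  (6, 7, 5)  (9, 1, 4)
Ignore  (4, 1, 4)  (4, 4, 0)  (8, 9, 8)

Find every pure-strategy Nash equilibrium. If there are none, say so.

Mark each player's best response to every combination of opponents' strategies; a profile where every player is best-responding is a pure Nash equilibrium.
Defender against (Patch, Harden): payoffs 2, 4 → best response Ignore.
Defender against (Patch, Ignore): payoffs 6, 4 → best response Harden.
Defender against (Monitor, Harden): payoffs 7, 8 → best response Ignore.
Defender against (Monitor, Ignore): payoffs 6, 4 → best response Harden.
Defender against (Decoy, Harden): payoffs 5, 3 → best response Harden.
Defender against (Decoy, Ignore): payoffs 9, 8 → best response Harden.
Attacker against (Harden, Harden): payoffs 3, 0, 6 → best response Decoy.
Attacker against (Harden, Ignore): payoffs 0, 7, 1 → best response Monitor.
Attacker against (Ignore, Harden): payoffs 1, 3, 9 → best response Decoy.
Attacker against (Ignore, Ignore): payoffs 1, 4, 9 → best response Decoy.
Auditor against (Harden, Patch): payoffs 5, 3 → best response Harden.
Auditor against (Harden, Monitor): payoffs 3, 5 → best response Ignore.
Auditor against (Harden, Decoy): payoffs 3, 4 → best response Ignore.
Auditor against (Ignore, Patch): payoffs 3, 4 → best response Ignore.
Auditor against (Ignore, Monitor): payoffs 8, 0 → best response Harden.
Auditor against (Ignore, Decoy): payoffs 5, 8 → best response Ignore.
Mutual best responses: (Harden, Monitor, Ignore).

The unique pure-strategy Nash equilibrium is (Harden, Monitor, Ignore).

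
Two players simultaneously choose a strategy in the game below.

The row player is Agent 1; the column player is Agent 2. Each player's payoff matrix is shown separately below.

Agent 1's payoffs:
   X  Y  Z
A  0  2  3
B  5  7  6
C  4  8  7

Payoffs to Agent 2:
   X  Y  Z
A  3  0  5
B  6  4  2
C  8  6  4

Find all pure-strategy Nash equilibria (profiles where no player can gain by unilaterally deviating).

Mark each player's best response to every combination of opponents' strategies; a profile where every player is best-responding is a pure Nash equilibrium.
Agent 1 against X: payoffs 0, 5, 4 → best response B.
Agent 1 against Y: payoffs 2, 7, 8 → best response C.
Agent 1 against Z: payoffs 3, 6, 7 → best response C.
Agent 2 against A: payoffs 3, 0, 5 → best response Z.
Agent 2 against B: payoffs 6, 4, 2 → best response X.
Agent 2 against C: payoffs 8, 6, 4 → best response X.
Mutual best responses: (B, X).

The unique pure-strategy Nash equilibrium is (B, X).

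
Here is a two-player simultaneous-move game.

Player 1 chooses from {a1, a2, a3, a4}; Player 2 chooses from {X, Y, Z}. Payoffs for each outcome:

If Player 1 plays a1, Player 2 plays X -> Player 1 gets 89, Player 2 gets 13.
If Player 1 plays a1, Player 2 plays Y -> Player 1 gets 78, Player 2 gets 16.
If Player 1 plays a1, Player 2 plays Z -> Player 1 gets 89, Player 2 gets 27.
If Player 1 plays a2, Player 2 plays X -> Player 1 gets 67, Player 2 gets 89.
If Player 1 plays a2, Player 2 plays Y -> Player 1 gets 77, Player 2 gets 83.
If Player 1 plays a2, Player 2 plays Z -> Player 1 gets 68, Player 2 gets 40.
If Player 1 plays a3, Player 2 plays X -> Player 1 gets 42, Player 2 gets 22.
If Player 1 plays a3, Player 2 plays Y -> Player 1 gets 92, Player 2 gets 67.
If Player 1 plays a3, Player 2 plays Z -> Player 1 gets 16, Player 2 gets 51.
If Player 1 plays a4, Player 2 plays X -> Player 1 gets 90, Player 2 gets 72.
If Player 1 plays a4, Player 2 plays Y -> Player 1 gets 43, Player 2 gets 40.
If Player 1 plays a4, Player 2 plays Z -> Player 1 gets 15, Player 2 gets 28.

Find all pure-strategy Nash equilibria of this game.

(a1, X): Player 1 can switch to a4 (89 → 90). Not NE.
(a1, Y): Player 1 can switch to a3 (78 → 92). Not NE.
(a1, Z): Player 1 gets 89, best alternative 68; Player 2 gets 27, best alternative 16. No profitable deviation — NE.
(a2, X): Player 1 can switch to a1 (67 → 89). Not NE.
(a2, Y): Player 1 can switch to a1 (77 → 78). Not NE.
(a2, Z): Player 1 can switch to a1 (68 → 89). Not NE.
(a3, X): Player 1 can switch to a1 (42 → 89). Not NE.
(a3, Y): Player 1 gets 92, best alternative 78; Player 2 gets 67, best alternative 51. No profitable deviation — NE.
(a3, Z): Player 1 can switch to a1 (16 → 89). Not NE.
(a4, X): Player 1 gets 90, best alternative 89; Player 2 gets 72, best alternative 40. No profitable deviation — NE.
(a4, Y): Player 1 can switch to a1 (43 → 78). Not NE.
(The remaining 1 profile has a profitable deviation by the same check.)

The pure Nash equilibria are (a1, Z); (a3, Y); (a4, X).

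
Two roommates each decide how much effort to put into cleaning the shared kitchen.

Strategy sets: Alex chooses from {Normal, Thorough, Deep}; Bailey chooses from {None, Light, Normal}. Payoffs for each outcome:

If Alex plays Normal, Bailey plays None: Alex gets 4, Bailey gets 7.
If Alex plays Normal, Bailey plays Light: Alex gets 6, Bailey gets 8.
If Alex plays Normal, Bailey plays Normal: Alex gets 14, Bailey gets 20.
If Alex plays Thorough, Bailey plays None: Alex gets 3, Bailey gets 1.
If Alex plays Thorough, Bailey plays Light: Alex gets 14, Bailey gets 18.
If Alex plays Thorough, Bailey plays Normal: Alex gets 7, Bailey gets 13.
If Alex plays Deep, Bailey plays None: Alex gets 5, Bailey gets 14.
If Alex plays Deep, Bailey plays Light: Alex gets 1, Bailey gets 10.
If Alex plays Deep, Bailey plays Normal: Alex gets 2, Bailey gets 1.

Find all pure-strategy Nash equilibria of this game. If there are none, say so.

(Normal, None): Alex can switch to Deep (4 → 5). Not NE.
(Normal, Light): Alex can switch to Thorough (6 → 14). Not NE.
(Normal, Normal): Alex gets 14, best alternative 7; Bailey gets 20, best alternative 8. No profitable deviation — NE.
(Thorough, None): Alex can switch to Normal (3 → 4). Not NE.
(Thorough, Light): Alex gets 14, best alternative 6; Bailey gets 18, best alternative 13. No profitable deviation — NE.
(Thorough, Normal): Alex can switch to Normal (7 → 14). Not NE.
(Deep, None): Alex gets 5, best alternative 4; Bailey gets 14, best alternative 10. No profitable deviation — NE.
(Deep, Light): Alex can switch to Normal (1 → 6). Not NE.
(Deep, Normal): Alex can switch to Normal (2 → 14). Not NE.

(Normal, Normal); (Thorough, Light); (Deep, None)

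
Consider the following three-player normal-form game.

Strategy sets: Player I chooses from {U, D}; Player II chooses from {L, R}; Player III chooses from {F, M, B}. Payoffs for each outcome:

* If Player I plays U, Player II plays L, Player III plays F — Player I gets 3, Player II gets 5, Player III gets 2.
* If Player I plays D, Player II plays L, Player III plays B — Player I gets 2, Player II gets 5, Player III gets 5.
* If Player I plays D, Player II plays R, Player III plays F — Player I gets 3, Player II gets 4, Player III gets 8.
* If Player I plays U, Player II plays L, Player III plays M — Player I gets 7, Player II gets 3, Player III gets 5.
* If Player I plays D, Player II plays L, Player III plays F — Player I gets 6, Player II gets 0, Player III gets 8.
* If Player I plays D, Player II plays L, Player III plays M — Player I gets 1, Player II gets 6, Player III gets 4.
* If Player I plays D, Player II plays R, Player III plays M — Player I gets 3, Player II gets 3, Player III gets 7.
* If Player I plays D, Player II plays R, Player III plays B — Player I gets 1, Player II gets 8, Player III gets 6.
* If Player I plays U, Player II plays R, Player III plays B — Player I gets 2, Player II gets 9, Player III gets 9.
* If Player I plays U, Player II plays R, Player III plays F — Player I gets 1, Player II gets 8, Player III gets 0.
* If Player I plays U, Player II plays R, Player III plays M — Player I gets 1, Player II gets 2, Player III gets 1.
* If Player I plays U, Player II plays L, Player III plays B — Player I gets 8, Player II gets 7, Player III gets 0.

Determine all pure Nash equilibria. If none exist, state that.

(U, L, M), (U, R, B), (D, R, F)

Player I against (L, F): payoffs 3, 6 → best response D.
Player I against (L, M): payoffs 7, 1 → best response U.
Player I against (L, B): payoffs 8, 2 → best response U.
Player I against (R, F): payoffs 1, 3 → best response D.
Player I against (R, M): payoffs 1, 3 → best response D.
Player I against (R, B): payoffs 2, 1 → best response U.
Player II against (U, F): payoffs 5, 8 → best response R.
Player II against (U, M): payoffs 3, 2 → best response L.
Player II against (U, B): payoffs 7, 9 → best response R.
Player II against (D, F): payoffs 0, 4 → best response R.
Player II against (D, M): payoffs 6, 3 → best response L.
Player II against (D, B): payoffs 5, 8 → best response R.
Player III against (U, L): payoffs 2, 5, 0 → best response M.
Player III against (U, R): payoffs 0, 1, 9 → best response B.
Player III against (D, L): payoffs 8, 4, 5 → best response F.
Player III against (D, R): payoffs 8, 7, 6 → best response F.
Mutual best responses: (U, L, M); (U, R, B); (D, R, F).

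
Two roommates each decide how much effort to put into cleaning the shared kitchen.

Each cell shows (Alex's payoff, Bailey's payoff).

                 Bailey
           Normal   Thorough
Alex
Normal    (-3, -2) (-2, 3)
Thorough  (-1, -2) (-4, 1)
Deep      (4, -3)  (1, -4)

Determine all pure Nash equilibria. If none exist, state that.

Pure NE: (Deep, Normal)

Alex against Normal: payoffs -3, -1, 4 → best response Deep.
Alex against Thorough: payoffs -2, -4, 1 → best response Deep.
Bailey against Normal: payoffs -2, 3 → best response Thorough.
Bailey against Thorough: payoffs -2, 1 → best response Thorough.
Bailey against Deep: payoffs -3, -4 → best response Normal.
Mutual best responses: (Deep, Normal).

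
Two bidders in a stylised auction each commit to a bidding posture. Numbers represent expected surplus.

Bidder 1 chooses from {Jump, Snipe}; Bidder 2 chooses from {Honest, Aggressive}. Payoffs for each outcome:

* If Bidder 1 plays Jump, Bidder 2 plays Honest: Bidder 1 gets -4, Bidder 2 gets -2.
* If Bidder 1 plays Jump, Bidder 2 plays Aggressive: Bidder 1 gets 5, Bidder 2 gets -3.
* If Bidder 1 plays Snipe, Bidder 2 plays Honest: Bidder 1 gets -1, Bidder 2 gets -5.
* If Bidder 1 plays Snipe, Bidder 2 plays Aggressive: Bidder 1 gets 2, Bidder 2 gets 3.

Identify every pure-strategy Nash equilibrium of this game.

(Jump, Honest): Bidder 1 can switch to Snipe (-4 → -1). Not NE.
(Jump, Aggressive): Bidder 2 can switch to Honest (-3 → -2). Not NE.
(Snipe, Honest): Bidder 2 can switch to Aggressive (-5 → 3). Not NE.
(Snipe, Aggressive): Bidder 1 can switch to Jump (2 → 5). Not NE.

There is no pure-strategy Nash equilibrium.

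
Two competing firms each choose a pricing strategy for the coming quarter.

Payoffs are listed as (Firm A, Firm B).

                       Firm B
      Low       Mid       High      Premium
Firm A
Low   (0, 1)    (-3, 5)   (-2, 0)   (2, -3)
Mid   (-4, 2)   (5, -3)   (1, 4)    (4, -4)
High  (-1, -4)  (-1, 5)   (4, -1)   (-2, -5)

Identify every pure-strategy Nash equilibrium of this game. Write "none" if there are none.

Firm A against Low: payoffs 0, -4, -1 → best response Low.
Firm A against Mid: payoffs -3, 5, -1 → best response Mid.
Firm A against High: payoffs -2, 1, 4 → best response High.
Firm A against Premium: payoffs 2, 4, -2 → best response Mid.
Firm B against Low: payoffs 1, 5, 0, -3 → best response Mid.
Firm B against Mid: payoffs 2, -3, 4, -4 → best response High.
Firm B against High: payoffs -4, 5, -1, -5 → best response Mid.
No profile is a mutual best response for all players.

This game has no pure Nash equilibrium.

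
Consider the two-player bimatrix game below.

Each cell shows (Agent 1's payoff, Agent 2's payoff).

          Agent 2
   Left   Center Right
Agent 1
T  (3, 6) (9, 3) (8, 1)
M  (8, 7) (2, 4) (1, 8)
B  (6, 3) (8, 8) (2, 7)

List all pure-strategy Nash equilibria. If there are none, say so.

This game has no pure Nash equilibrium.

Mark each player's best response to every combination of opponents' strategies; a profile where every player is best-responding is a pure Nash equilibrium.
Agent 1 against Left: payoffs 3, 8, 6 → best response M.
Agent 1 against Center: payoffs 9, 2, 8 → best response T.
Agent 1 against Right: payoffs 8, 1, 2 → best response T.
Agent 2 against T: payoffs 6, 3, 1 → best response Left.
Agent 2 against M: payoffs 7, 4, 8 → best response Right.
Agent 2 against B: payoffs 3, 8, 7 → best response Center.
No profile is a mutual best response for all players.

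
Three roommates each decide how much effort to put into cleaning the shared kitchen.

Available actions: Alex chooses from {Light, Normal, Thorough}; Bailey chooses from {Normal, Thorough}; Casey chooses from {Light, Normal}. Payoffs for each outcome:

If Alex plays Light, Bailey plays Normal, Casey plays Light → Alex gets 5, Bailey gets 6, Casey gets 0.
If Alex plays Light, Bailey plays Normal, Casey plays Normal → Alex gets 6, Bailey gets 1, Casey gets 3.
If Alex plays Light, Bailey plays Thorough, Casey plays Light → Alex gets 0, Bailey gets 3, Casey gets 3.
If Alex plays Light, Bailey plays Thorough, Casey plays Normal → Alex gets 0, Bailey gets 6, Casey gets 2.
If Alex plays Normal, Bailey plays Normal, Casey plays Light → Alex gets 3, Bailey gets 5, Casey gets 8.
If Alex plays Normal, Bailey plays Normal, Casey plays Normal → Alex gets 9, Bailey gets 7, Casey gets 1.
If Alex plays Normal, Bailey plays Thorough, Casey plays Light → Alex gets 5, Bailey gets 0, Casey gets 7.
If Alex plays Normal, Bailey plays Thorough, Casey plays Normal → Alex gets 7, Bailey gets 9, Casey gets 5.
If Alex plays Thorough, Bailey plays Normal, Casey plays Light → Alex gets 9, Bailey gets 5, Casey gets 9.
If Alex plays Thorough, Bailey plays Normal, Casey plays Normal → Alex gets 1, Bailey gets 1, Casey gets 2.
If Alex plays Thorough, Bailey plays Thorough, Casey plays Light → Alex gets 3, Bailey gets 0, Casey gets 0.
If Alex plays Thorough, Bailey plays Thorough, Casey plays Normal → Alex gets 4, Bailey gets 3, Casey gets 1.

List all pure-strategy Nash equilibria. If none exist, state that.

The unique pure-strategy Nash equilibrium is (Thorough, Normal, Light).

For each player, find the best response to each opponent profile; mutual best responses are the pure NE.
Alex against (Normal, Light): payoffs 5, 3, 9 → best response Thorough.
Alex against (Normal, Normal): payoffs 6, 9, 1 → best response Normal.
Alex against (Thorough, Light): payoffs 0, 5, 3 → best response Normal.
Alex against (Thorough, Normal): payoffs 0, 7, 4 → best response Normal.
Bailey against (Light, Light): payoffs 6, 3 → best response Normal.
Bailey against (Light, Normal): payoffs 1, 6 → best response Thorough.
Bailey against (Normal, Light): payoffs 5, 0 → best response Normal.
Bailey against (Normal, Normal): payoffs 7, 9 → best response Thorough.
Bailey against (Thorough, Light): payoffs 5, 0 → best response Normal.
Bailey against (Thorough, Normal): payoffs 1, 3 → best response Thorough.
Casey against (Light, Normal): payoffs 0, 3 → best response Normal.
Casey against (Light, Thorough): payoffs 3, 2 → best response Light.
Casey against (Normal, Normal): payoffs 8, 1 → best response Light.
Casey against (Normal, Thorough): payoffs 7, 5 → best response Light.
Casey against (Thorough, Normal): payoffs 9, 2 → best response Light.
Casey against (Thorough, Thorough): payoffs 0, 1 → best response Normal.
Mutual best responses: (Thorough, Normal, Light).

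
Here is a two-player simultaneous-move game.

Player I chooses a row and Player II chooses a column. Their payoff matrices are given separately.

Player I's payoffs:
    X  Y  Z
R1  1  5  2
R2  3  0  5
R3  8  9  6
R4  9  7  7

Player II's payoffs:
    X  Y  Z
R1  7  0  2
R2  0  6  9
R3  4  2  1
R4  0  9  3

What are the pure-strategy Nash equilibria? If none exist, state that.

(R1, X): Player I can switch to R2 (1 → 3). Not NE.
(R1, Y): Player I can switch to R3 (5 → 9). Not NE.
(R1, Z): Player I can switch to R2 (2 → 5). Not NE.
(R2, X): Player I can switch to R3 (3 → 8). Not NE.
(R2, Y): Player I can switch to R1 (0 → 5). Not NE.
(R2, Z): Player I can switch to R3 (5 → 6). Not NE.
(R3, X): Player I can switch to R4 (8 → 9). Not NE.
(R3, Y): Player II can switch to X (2 → 4). Not NE.
(The remaining 4 profiles each have a profitable deviation by the same check.)

No pure-strategy Nash equilibrium.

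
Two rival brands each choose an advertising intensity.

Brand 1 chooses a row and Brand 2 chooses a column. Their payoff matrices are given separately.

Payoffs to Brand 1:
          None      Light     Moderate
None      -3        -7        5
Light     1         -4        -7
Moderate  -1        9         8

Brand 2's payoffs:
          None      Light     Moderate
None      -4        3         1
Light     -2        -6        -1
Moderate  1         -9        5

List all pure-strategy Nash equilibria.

Brand 1 against None: payoffs -3, 1, -1 → best response Light.
Brand 1 against Light: payoffs -7, -4, 9 → best response Moderate.
Brand 1 against Moderate: payoffs 5, -7, 8 → best response Moderate.
Brand 2 against None: payoffs -4, 3, 1 → best response Light.
Brand 2 against Light: payoffs -2, -6, -1 → best response Moderate.
Brand 2 against Moderate: payoffs 1, -9, 5 → best response Moderate.
Mutual best responses: (Moderate, Moderate).

Pure NE: (Moderate, Moderate)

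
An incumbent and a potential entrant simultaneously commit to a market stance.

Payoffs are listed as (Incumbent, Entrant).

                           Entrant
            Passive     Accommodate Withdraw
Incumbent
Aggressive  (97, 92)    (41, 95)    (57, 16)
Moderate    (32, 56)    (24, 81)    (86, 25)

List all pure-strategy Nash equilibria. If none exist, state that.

The unique pure-strategy Nash equilibrium is (Aggressive, Accommodate).

Incumbent against Passive: payoffs 97, 32 → best response Aggressive.
Incumbent against Accommodate: payoffs 41, 24 → best response Aggressive.
Incumbent against Withdraw: payoffs 57, 86 → best response Moderate.
Entrant against Aggressive: payoffs 92, 95, 16 → best response Accommodate.
Entrant against Moderate: payoffs 56, 81, 25 → best response Accommodate.
Mutual best responses: (Aggressive, Accommodate).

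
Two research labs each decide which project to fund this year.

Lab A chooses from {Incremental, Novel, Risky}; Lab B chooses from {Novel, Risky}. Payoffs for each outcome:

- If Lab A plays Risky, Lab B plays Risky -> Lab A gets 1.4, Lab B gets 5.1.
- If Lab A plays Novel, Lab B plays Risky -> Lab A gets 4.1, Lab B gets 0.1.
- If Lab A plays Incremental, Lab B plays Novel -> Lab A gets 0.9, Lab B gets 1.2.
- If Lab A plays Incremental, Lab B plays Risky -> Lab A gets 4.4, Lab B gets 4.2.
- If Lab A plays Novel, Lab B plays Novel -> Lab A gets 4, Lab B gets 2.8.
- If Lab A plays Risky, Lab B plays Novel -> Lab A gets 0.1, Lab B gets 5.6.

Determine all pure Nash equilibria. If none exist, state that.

(Incremental, Novel): Lab A can switch to Novel (0.9 → 4). Not NE.
(Incremental, Risky): Lab A gets 4.4, best alternative 4.1; Lab B gets 4.2, best alternative 1.2. No profitable deviation — NE.
(Novel, Novel): Lab A gets 4, best alternative 0.9; Lab B gets 2.8, best alternative 0.1. No profitable deviation — NE.
(Novel, Risky): Lab A can switch to Incremental (4.1 → 4.4). Not NE.
(Risky, Novel): Lab A can switch to Incremental (0.1 → 0.9). Not NE.
(Risky, Risky): Lab A can switch to Incremental (1.4 → 4.4). Not NE.

The pure Nash equilibria are (Incremental, Risky), (Novel, Novel).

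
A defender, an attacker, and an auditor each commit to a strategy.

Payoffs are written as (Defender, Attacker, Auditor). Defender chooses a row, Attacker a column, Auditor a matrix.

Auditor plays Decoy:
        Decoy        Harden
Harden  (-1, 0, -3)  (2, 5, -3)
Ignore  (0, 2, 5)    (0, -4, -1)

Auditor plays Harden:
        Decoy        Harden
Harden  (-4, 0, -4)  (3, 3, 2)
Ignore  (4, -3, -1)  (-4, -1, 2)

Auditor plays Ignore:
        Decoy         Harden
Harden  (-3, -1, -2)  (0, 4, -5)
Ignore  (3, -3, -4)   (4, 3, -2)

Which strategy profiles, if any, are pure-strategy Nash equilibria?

(Harden, Harden, Harden); (Ignore, Decoy, Decoy)

For each player, find the best response to each opponent profile; mutual best responses are the pure NE.
Defender against (Decoy, Decoy): payoffs -1, 0 → best response Ignore.
Defender against (Decoy, Harden): payoffs -4, 4 → best response Ignore.
Defender against (Decoy, Ignore): payoffs -3, 3 → best response Ignore.
Defender against (Harden, Decoy): payoffs 2, 0 → best response Harden.
Defender against (Harden, Harden): payoffs 3, -4 → best response Harden.
Defender against (Harden, Ignore): payoffs 0, 4 → best response Ignore.
Attacker against (Harden, Decoy): payoffs 0, 5 → best response Harden.
Attacker against (Harden, Harden): payoffs 0, 3 → best response Harden.
Attacker against (Harden, Ignore): payoffs -1, 4 → best response Harden.
Attacker against (Ignore, Decoy): payoffs 2, -4 → best response Decoy.
Attacker against (Ignore, Harden): payoffs -3, -1 → best response Harden.
Attacker against (Ignore, Ignore): payoffs -3, 3 → best response Harden.
Auditor against (Harden, Decoy): payoffs -3, -4, -2 → best response Ignore.
Auditor against (Harden, Harden): payoffs -3, 2, -5 → best response Harden.
Auditor against (Ignore, Decoy): payoffs 5, -1, -4 → best response Decoy.
Auditor against (Ignore, Harden): payoffs -1, 2, -2 → best response Harden.
Mutual best responses: (Harden, Harden, Harden); (Ignore, Decoy, Decoy).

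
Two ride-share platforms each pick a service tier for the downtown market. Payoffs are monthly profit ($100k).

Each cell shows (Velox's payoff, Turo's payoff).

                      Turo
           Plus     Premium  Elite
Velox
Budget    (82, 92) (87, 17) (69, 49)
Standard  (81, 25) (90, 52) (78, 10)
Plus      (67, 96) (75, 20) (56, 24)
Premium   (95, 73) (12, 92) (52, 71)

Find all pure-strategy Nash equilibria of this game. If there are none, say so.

(Standard, Premium)

(Budget, Plus): Velox can switch to Premium (82 → 95). Not NE.
(Budget, Premium): Velox can switch to Standard (87 → 90). Not NE.
(Budget, Elite): Velox can switch to Standard (69 → 78). Not NE.
(Standard, Plus): Velox can switch to Budget (81 → 82). Not NE.
(Standard, Premium): Velox gets 90, best alternative 87; Turo gets 52, best alternative 25. No profitable deviation — NE.
(Standard, Elite): Turo can switch to Plus (10 → 25). Not NE.
(Plus, Plus): Velox can switch to Budget (67 → 82). Not NE.
(Plus, Premium): Velox can switch to Budget (75 → 87). Not NE.
(Plus, Elite): Velox can switch to Budget (56 → 69). Not NE.
(Premium, Plus): Turo can switch to Premium (73 → 92). Not NE.
(Premium, Premium): Velox can switch to Budget (12 → 87). Not NE.
(The remaining 1 profile has a profitable deviation by the same check.)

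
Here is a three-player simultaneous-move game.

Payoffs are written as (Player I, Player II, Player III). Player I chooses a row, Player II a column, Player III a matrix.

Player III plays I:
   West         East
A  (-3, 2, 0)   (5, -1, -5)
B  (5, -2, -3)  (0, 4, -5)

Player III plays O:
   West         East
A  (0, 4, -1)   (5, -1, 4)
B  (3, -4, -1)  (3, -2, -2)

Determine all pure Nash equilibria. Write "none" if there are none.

Player I against (West, I): payoffs -3, 5 → best response B.
Player I against (West, O): payoffs 0, 3 → best response B.
Player I against (East, I): payoffs 5, 0 → best response A.
Player I against (East, O): payoffs 5, 3 → best response A.
Player II against (A, I): payoffs 2, -1 → best response West.
Player II against (A, O): payoffs 4, -1 → best response West.
Player II against (B, I): payoffs -2, 4 → best response East.
Player II against (B, O): payoffs -4, -2 → best response East.
Player III against (A, West): payoffs 0, -1 → best response I.
Player III against (A, East): payoffs -5, 4 → best response O.
Player III against (B, West): payoffs -3, -1 → best response O.
Player III against (B, East): payoffs -5, -2 → best response O.
No profile is a mutual best response for all players.

No pure-strategy Nash equilibrium.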